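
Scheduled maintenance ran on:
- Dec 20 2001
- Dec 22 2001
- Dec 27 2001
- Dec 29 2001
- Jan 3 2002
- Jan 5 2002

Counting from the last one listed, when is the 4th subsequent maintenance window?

Jan 19 2002

Gaps: 2, 5, 2, 5, 2 days — not constant, but cyclic with period 2.
The events fall on every Thursday and Saturday.
The following Thursday is Jan 10 2002.
Next Saturday: Jan 12 2002.
The following Thursday is Jan 17 2002.
The following Saturday is Jan 19 2002.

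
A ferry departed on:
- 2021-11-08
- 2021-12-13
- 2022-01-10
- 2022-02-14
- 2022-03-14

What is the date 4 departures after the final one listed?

Gaps: 35, 28, 35, 28 days — a mix of 28 and 35. Every date is a Monday.
Each is the 2nd Monday of its month.
2nd Monday of April 2022: 2022-04-11.
May 2022 — 2nd Monday is 2022-05-09.
2nd Monday of June 2022: 2022-06-13.
2nd Monday of July 2022: 2022-07-11.

2022-07-11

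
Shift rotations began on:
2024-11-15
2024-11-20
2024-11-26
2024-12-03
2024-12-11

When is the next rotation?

The spacing grows by 1 each time: 5, 6, 7, 8 days.
Next gap: 9 days. 2024-12-11 + 9 days = 2024-12-20.

2024-12-20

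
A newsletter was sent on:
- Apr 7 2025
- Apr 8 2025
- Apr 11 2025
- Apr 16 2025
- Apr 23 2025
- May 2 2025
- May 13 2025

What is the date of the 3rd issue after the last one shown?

Jun 27 2025

Gaps: 1, 3, 5, 7, 9, 11 days — each gap is 2 larger than the previous one.
Next gap: 13 days. May 13 2025 + 13 days = May 26 2025.
Next gap: 15 days. May 26 2025 + 15 days = Jun 10 2025.
Next gap: 17 days. Jun 10 2025 + 17 days = Jun 27 2025.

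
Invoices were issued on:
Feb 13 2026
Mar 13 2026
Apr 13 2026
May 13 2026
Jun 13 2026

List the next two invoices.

Each date is the 13th; the gaps (28, 31, 30, 31) track the month lengths.
The rule is the 13th of each month.
Next: July 2026 → Jul 13 2026.
Next: August 2026 → Aug 13 2026.

Jul 13 2026, Aug 13 2026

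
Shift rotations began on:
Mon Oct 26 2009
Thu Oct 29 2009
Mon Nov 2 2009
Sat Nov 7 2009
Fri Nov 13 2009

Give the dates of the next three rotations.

Gaps: 3, 4, 5, 6 days — each gap is 1 larger than the previous one.
Next gap: 7 days. Fri Nov 13 2009 + 7 days = Fri Nov 20 2009.
Next gap: 8 days. Fri Nov 20 2009 + 8 days = Sat Nov 28 2009.
Next gap: 9 days. Sat Nov 28 2009 + 9 days = Mon Dec 7 2009.

Fri Nov 20 2009, Sat Nov 28 2009, Mon Dec 7 2009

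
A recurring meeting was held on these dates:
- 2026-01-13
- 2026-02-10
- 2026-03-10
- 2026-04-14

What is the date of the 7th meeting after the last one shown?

2026-11-10

All dates are Tuesdays, 28, 28, 35 days apart.
Specifically, the 2nd Tuesday of each month.
2nd Tuesday of May 2026: 2026-05-12.
2nd Tuesday of June 2026: 2026-06-09.
2nd Tuesday of July 2026: 2026-07-14.
August 2026 — 2nd Tuesday is 2026-08-11.
2nd Tuesday of September 2026: 2026-09-08.
2nd Tuesday of October 2026: 2026-10-13.
November 2026 — 2nd Tuesday is 2026-11-10.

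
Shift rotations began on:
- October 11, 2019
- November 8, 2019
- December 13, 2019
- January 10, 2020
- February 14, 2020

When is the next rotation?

March 13, 2020

All dates are Fridays, 28, 35, 28, 35 days apart.
Specifically, the 2nd Friday of each month.
2nd Friday of March 2020: March 13, 2020.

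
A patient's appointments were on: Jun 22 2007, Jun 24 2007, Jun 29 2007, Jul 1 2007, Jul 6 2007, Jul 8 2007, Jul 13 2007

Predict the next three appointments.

Jul 15 2007, Jul 20 2007, Jul 22 2007

The gap pattern 2, 5, 2, 5, 2, 5 repeats every 2 events.
These are the Fridays and Sundays of each week.
Next Sunday: Jul 15 2007.
The following Friday is Jul 20 2007.
The following Sunday is Jul 22 2007.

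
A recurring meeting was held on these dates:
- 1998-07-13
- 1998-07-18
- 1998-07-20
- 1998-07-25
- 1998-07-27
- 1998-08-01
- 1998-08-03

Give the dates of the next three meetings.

1998-08-08, 1998-08-10, 1998-08-15

Every event lands on a Monday or Saturday (gaps cycle 5, 2, 5, 2, 5, 2).
So the schedule is: every Monday and Saturday.
The following Saturday is 1998-08-08.
The following Monday is 1998-08-10.
The following Saturday is 1998-08-15.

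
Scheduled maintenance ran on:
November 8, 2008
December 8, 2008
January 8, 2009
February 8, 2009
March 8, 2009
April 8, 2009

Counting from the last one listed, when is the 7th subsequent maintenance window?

November 8, 2009

Each date is the 8th; the gaps (30, 31, 31, 28, 31) track the month lengths.
The rule is the 8th of each month.
May 2009: May 8, 2009.
Next: June 2009 → June 8, 2009.
July 2009: July 8, 2009.
Next: August 2009 → August 8, 2009.
Next: September 2009 → September 8, 2009.
October 2009: October 8, 2009.
November 2009: November 8, 2009.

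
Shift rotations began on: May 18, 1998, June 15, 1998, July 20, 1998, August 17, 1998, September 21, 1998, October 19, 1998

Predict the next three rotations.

November 16, 1998; December 21, 1998; January 18, 1999

All dates are Mondays, 28, 35, 28, 35, 28 days apart.
Specifically, the 3rd Monday of each month.
3rd Monday of November 1998: November 16, 1998.
December 1998 — 3rd Monday is December 21, 1998.
January 1999 — 3rd Monday is January 18, 1999.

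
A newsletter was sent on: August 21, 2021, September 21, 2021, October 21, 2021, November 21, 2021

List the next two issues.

December 21, 2021; January 21, 2022

Each date is the 21st; the gaps (31, 30, 31) track the month lengths.
The rule is the 21st of each month.
December 2021: December 21, 2021.
Next: January 2022 → January 21, 2022.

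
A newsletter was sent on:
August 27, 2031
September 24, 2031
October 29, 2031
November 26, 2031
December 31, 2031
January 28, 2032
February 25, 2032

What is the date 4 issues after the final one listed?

June 30, 2032

Every date is a Wednesday; gaps 28, 35, 28, 35, 28, 28 days.
Each is the last Wednesday of its month (at least one falls on the 29th or later, ruling out '4th Wednesday').
March 2032 ends with Wednesday March 31, 2032.
April 2032 ends with Wednesday April 28, 2032.
Last Wednesday of May 2032: May 26, 2032.
June 2032 ends with Wednesday June 30, 2032.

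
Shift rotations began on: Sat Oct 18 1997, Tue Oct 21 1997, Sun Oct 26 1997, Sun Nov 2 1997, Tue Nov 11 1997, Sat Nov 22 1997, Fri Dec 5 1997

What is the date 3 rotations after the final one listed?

Gaps: 3, 5, 7, 9, 11, 13 days — each gap is 2 larger than the previous one.
Next gap: 15 days. Fri Dec 5 1997 + 15 days = Sat Dec 20 1997.
Next gap: 17 days. Sat Dec 20 1997 + 17 days = Tue Jan 6 1998.
Next gap: 19 days. Tue Jan 6 1998 + 19 days = Sun Jan 25 1998.

Sun Jan 25 1998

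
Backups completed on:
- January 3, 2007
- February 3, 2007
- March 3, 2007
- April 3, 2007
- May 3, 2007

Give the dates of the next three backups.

June 3, 2007; July 3, 2007; August 3, 2007

The day-of-month is always 3 (31, 28, 31, 30 days between events).
So this recurs on the 3rd of each month.
Next: June 2007 → June 3, 2007.
July 2007: July 3, 2007.
Next: August 2007 → August 3, 2007.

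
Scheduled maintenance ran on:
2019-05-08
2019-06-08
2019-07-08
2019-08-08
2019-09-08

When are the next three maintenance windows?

2019-10-08, 2019-11-08, 2019-12-08

The day-of-month is always 8 (31, 30, 31, 31 days between events).
So this recurs on the 8th of each month.
Next: October 2019 → 2019-10-08.
Next: November 2019 → 2019-11-08.
Next: December 2019 → 2019-12-08.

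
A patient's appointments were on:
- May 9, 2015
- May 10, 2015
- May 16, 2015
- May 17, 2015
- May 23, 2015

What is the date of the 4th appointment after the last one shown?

June 6, 2015

Gaps: 1, 6, 1, 6 days — not constant, but cyclic with period 2.
The events fall on every Saturday and Sunday.
The following Sunday is May 24, 2015.
Next Saturday: May 30, 2015.
Next Sunday: May 31, 2015.
The following Saturday is June 6, 2015.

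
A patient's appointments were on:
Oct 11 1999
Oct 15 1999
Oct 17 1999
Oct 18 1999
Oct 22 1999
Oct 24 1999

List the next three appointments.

Gaps: 4, 2, 1, 4, 2 days — not constant, but cyclic with period 3.
The events fall on every Monday, Friday and Sunday.
The following Monday is Oct 25 1999.
Next Friday: Oct 29 1999.
Next Sunday: Oct 31 1999.

Oct 25 1999, Oct 29 1999, Oct 31 1999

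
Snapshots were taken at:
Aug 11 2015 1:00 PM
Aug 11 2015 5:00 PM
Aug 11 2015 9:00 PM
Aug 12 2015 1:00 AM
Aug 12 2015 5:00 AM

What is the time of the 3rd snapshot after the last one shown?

The interval is a steady 4 hours (4, 4, 4, 4).
Aug 12 2015 5:00 AM + 4 h = Aug 12 2015 9:00 AM.
Aug 12 2015 9:00 AM + 4 h = Aug 12 2015 1:00 PM.
Aug 12 2015 1:00 PM + 4 h = Aug 12 2015 5:00 PM.

Aug 12 2015 5:00 PM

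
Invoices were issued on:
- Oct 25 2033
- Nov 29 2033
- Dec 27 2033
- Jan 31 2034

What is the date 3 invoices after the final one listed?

Apr 25 2034

These are Tuesdays with 35, 28, 35-day gaps.
Each is the final Tuesday of its month — Nov 29 2033 is past the 28th, so '4th Tuesday' doesn't fit.
February 2034 ends with Tuesday Feb 28 2034.
March 2034 ends with Tuesday Mar 28 2034.
April 2034 ends with Tuesday Apr 25 2034.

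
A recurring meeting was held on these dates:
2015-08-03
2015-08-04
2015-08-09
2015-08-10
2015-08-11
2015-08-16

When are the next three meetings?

2015-08-17, 2015-08-18, 2015-08-23

Every event lands on a Monday or Tuesday or Sunday (gaps cycle 1, 5, 1, 1, 5).
So the schedule is: every Monday, Tuesday and Sunday.
Next Monday: 2015-08-17.
Next Tuesday: 2015-08-18.
Next Sunday: 2015-08-23.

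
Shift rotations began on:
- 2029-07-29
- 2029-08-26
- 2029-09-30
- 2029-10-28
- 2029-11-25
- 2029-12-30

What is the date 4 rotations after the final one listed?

These are Sundays with 28, 35, 28, 28, 35-day gaps.
Each is the final Sunday of its month — 2029-07-29 is past the 28th, so '4th Sunday' doesn't fit.
January 2030 ends with Sunday 2030-01-27.
Last Sunday of February 2030: 2030-02-24.
Last Sunday of March 2030: 2030-03-31.
Last Sunday of April 2030: 2030-04-28.

2030-04-28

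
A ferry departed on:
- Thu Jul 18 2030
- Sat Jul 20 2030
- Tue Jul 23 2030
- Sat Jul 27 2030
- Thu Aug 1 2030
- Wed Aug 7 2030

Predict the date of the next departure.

Wed Aug 14 2030

Gaps: 2, 3, 4, 5, 6 days — each gap is 1 larger than the previous one.
Next gap: 7 days. Wed Aug 7 2030 + 7 days = Wed Aug 14 2030.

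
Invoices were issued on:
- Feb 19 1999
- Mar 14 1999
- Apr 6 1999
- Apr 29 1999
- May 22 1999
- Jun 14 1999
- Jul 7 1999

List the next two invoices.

Every event comes 23 days after the last (23, 23, 23, 23, 23, 23).
Jul 7 1999 + 23 days = Jul 30 1999.
Jul 30 1999 + 23 days = Aug 22 1999.

Jul 30 1999, Aug 22 1999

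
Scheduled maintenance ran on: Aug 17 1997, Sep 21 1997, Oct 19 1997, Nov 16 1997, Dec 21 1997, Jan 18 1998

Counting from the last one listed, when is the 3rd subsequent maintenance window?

Gaps: 35, 28, 28, 35, 28 days — a mix of 28 and 35. Every date is a Sunday.
Each is the 3rd Sunday of its month.
3rd Sunday of February 1998: Feb 15 1998.
March 1998 — 3rd Sunday is Mar 15 1998.
3rd Sunday of April 1998: Apr 19 1998.

Apr 19 1998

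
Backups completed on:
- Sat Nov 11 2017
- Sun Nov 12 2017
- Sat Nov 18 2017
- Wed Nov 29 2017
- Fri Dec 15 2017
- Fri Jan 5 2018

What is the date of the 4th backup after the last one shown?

Sat May 19 2018

Intervals are 1, 6, 11, 16, 21 days — an arithmetic progression with common difference 5.
Next gap: 26 days. Fri Jan 5 2018 + 26 days = Wed Jan 31 2018.
Next gap: 31 days. Wed Jan 31 2018 + 31 days = Sat Mar 3 2018.
Next gap: 36 days. Sat Mar 3 2018 + 36 days = Sun Apr 8 2018.
Next gap: 41 days. Sun Apr 8 2018 + 41 days = Sat May 19 2018.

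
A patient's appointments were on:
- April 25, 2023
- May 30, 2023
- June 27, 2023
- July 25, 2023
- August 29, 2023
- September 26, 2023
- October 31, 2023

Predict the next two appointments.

These are Tuesdays with 35, 28, 28, 35, 28, 35-day gaps.
Each is the final Tuesday of its month — May 30, 2023 is past the 28th, so '4th Tuesday' doesn't fit.
November 2023 ends with Tuesday November 28, 2023.
December 2023 ends with Tuesday December 26, 2023.

November 28, 2023; December 26, 2023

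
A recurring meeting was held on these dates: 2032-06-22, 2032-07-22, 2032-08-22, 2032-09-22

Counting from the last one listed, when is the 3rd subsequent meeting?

2032-12-22

Each date is the 22nd; the gaps (30, 31, 31) track the month lengths.
The rule is the 22nd of each month.
Next: October 2032 → 2032-10-22.
November 2032: 2032-11-22.
December 2032: 2032-12-22.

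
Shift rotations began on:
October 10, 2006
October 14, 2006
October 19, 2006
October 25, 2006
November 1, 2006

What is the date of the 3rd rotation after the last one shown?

November 28, 2006

The spacing grows by 1 each time: 4, 5, 6, 7 days.
Next gap: 8 days. November 1, 2006 + 8 days = November 9, 2006.
Next gap: 9 days. November 9, 2006 + 9 days = November 18, 2006.
Next gap: 10 days. November 18, 2006 + 10 days = November 28, 2006.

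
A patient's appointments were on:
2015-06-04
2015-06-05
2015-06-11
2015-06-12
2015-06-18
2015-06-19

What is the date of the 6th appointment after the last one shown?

Gaps: 1, 6, 1, 6, 1 days — not constant, but cyclic with period 2.
The events fall on every Thursday and Friday.
Next Thursday: 2015-06-25.
The following Friday is 2015-06-26.
The following Thursday is 2015-07-02.
The following Friday is 2015-07-03.
The following Thursday is 2015-07-09.
The following Friday is 2015-07-10.

2015-07-10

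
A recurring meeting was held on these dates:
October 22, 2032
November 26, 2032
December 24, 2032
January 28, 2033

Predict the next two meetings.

February 25, 2033; March 25, 2033

Gaps: 35, 28, 35 days — a mix of 28 and 35. Every date is a Friday.
Each is the 4th Friday of its month.
February 2033 — 4th Friday is February 25, 2033.
March 2033 — 4th Friday is March 25, 2033.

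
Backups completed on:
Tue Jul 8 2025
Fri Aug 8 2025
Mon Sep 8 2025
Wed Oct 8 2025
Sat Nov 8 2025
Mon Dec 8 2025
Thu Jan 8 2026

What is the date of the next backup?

Sun Feb 8 2026

The day-of-month is always 8 (31, 31, 30, 31, 30, 31 days between events).
So this recurs on the 8th of each month.
Next: February 2026 → Sun Feb 8 2026.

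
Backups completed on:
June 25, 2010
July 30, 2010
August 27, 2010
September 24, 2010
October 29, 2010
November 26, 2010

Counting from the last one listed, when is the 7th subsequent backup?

June 24, 2011

All Fridays; the gaps (35, 28, 28, 35, 28) vary with month length.
This is the last Friday of each month.
December 2010 ends with Friday December 31, 2010.
January 2011 ends with Friday January 28, 2011.
February 2011 ends with Friday February 25, 2011.
Last Friday of March 2011: March 25, 2011.
April 2011 ends with Friday April 29, 2011.
May 2011 ends with Friday May 27, 2011.
Last Friday of June 2011: June 24, 2011.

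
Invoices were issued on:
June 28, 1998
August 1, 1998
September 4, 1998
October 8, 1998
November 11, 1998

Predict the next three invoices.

Every event comes 34 days after the last (34, 34, 34, 34).
November 11, 1998 + 34 days = December 15, 1998.
December 15, 1998 + 34 days = January 18, 1999.
January 18, 1999 + 34 days = February 21, 1999.

December 15, 1998; January 18, 1999; February 21, 1999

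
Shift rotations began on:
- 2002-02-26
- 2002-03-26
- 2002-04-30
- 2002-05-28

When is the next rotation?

2002-06-25

These are Tuesdays with 28, 35, 28-day gaps.
Each is the final Tuesday of its month — 2002-04-30 is past the 28th, so '4th Tuesday' doesn't fit.
Last Tuesday of June 2002: 2002-06-25.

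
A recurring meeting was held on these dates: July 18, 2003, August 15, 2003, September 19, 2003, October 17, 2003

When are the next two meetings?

November 21, 2003; December 19, 2003

Gaps: 28, 35, 28 days — a mix of 28 and 35. Every date is a Friday.
Each is the 3rd Friday of its month.
3rd Friday of November 2003: November 21, 2003.
3rd Friday of December 2003: December 19, 2003.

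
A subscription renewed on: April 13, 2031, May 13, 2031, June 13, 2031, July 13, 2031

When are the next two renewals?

The day-of-month is always 13 (30, 31, 30 days between events).
So this recurs on the 13th of each month.
August 2031: August 13, 2031.
September 2031: September 13, 2031.

August 13, 2031; September 13, 2031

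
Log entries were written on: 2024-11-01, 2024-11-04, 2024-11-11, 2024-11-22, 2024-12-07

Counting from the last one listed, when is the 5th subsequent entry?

2025-04-21

Gaps: 3, 7, 11, 15 days — each gap is 4 larger than the previous one.
Next gap: 19 days. 2024-12-07 + 19 days = 2024-12-26.
Next gap: 23 days. 2024-12-26 + 23 days = 2025-01-18.
Next gap: 27 days. 2025-01-18 + 27 days = 2025-02-14.
Next gap: 31 days. 2025-02-14 + 31 days = 2025-03-17.
Next gap: 35 days. 2025-03-17 + 35 days = 2025-04-21.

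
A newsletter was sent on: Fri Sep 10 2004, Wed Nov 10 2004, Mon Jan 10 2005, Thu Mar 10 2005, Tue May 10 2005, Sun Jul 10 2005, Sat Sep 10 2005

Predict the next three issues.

Each date is the 10th; the gaps (61, 61, 59, 61, 61, 62) track the month lengths.
The rule is the 10th of every 2 months.
November 2005: Thu Nov 10 2005.
January 2006: Tue Jan 10 2006.
Next: March 2006 → Fri Mar 10 2006.

Thu Nov 10 2005, Tue Jan 10 2006, Fri Mar 10 2006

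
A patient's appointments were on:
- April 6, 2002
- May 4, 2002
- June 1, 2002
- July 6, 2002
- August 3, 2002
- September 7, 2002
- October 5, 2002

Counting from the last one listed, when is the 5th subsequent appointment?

Gaps: 28, 28, 35, 28, 35, 28 days — a mix of 28 and 35. Every date is a Saturday.
Each is the 1st Saturday of its month.
November 2002 — 1st Saturday is November 2, 2002.
1st Saturday of December 2002: December 7, 2002.
1st Saturday of January 2003: January 4, 2003.
1st Saturday of February 2003: February 1, 2003.
March 2003 — 1st Saturday is March 1, 2003.

March 1, 2003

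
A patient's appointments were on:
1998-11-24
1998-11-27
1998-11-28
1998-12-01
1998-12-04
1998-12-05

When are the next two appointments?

1998-12-08, 1998-12-11

Gaps: 3, 1, 3, 3, 1 days — not constant, but cyclic with period 3.
The events fall on every Tuesday, Friday and Saturday.
The following Tuesday is 1998-12-08.
Next Friday: 1998-12-11.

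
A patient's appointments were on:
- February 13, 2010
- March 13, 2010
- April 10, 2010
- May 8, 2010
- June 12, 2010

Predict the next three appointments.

July 10, 2010; August 14, 2010; September 11, 2010

All dates are Saturdays, 28, 28, 28, 35 days apart.
Specifically, the 2nd Saturday of each month.
July 2010 — 2nd Saturday is July 10, 2010.
August 2010 — 2nd Saturday is August 14, 2010.
September 2010 — 2nd Saturday is September 11, 2010.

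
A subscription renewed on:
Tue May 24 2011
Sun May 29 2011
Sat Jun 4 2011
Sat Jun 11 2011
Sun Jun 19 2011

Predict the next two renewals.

Gaps: 5, 6, 7, 8 days — each gap is 1 larger than the previous one.
Next gap: 9 days. Sun Jun 19 2011 + 9 days = Tue Jun 28 2011.
Next gap: 10 days. Tue Jun 28 2011 + 10 days = Fri Jul 8 2011.

Tue Jun 28 2011, Fri Jul 8 2011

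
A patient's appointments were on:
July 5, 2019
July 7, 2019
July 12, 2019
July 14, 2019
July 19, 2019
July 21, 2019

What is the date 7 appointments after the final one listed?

August 16, 2019

The gap pattern 2, 5, 2, 5, 2 repeats every 2 events.
These are the Fridays and Sundays of each week.
The following Friday is July 26, 2019.
The following Sunday is July 28, 2019.
Next Friday: August 2, 2019.
The following Sunday is August 4, 2019.
The following Friday is August 9, 2019.
The following Sunday is August 11, 2019.
Next Friday: August 16, 2019.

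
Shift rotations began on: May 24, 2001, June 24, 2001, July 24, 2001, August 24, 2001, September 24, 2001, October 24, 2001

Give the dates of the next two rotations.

November 24, 2001; December 24, 2001

Each date is the 24th; the gaps (31, 30, 31, 31, 30) track the month lengths.
The rule is the 24th of each month.
November 2001: November 24, 2001.
Next: December 2001 → December 24, 2001.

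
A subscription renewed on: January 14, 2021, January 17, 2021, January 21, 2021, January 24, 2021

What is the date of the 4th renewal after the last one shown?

Gaps: 3, 4, 3 days — not constant, but cyclic with period 2.
The events fall on every Thursday and Sunday.
Next Thursday: January 28, 2021.
The following Sunday is January 31, 2021.
Next Thursday: February 4, 2021.
The following Sunday is February 7, 2021.

February 7, 2021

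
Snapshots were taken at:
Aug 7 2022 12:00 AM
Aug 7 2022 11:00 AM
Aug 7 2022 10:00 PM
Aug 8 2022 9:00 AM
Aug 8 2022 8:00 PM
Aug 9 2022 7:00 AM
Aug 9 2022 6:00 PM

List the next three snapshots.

Aug 10 2022 5:00 AM, Aug 10 2022 4:00 PM, Aug 11 2022 3:00 AM

Gaps: 11, 11, 11, 11, 11, 11 hours — each event is 11 hours after the previous one.
Aug 9 2022 6:00 PM + 11 h = Aug 10 2022 5:00 AM.
Aug 10 2022 5:00 AM + 11 h = Aug 10 2022 4:00 PM.
Aug 10 2022 4:00 PM + 11 h = Aug 11 2022 3:00 AM.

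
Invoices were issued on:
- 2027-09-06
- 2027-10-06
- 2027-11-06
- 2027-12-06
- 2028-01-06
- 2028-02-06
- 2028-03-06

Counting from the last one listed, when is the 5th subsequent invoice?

Each date is the 6th; the gaps (30, 31, 30, 31, 31, 29) track the month lengths.
The rule is the 6th of each month.
Next: April 2028 → 2028-04-06.
May 2028: 2028-05-06.
Next: June 2028 → 2028-06-06.
Next: July 2028 → 2028-07-06.
Next: August 2028 → 2028-08-06.

2028-08-06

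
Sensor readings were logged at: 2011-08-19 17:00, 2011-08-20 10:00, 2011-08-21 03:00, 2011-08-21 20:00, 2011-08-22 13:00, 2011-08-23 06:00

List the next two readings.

Gaps: 17, 17, 17, 17, 17 hours — each event is 17 hours after the previous one.
2011-08-23 06:00 + 17 h = 2011-08-23 23:00.
2011-08-23 23:00 + 17 h = 2011-08-24 16:00.

2011-08-23 23:00, 2011-08-24 16:00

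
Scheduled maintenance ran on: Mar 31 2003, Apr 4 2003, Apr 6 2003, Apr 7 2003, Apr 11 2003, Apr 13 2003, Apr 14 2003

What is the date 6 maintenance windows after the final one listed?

Apr 28 2003

Every event lands on a Monday or Friday or Sunday (gaps cycle 4, 2, 1, 4, 2, 1).
So the schedule is: every Monday, Friday and Sunday.
Next Friday: Apr 18 2003.
The following Sunday is Apr 20 2003.
Next Monday: Apr 21 2003.
Next Friday: Apr 25 2003.
The following Sunday is Apr 27 2003.
Next Monday: Apr 28 2003.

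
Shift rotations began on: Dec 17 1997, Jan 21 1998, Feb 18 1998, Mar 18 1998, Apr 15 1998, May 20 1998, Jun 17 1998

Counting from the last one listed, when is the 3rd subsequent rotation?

These are Wednesdays at 28- or 35-day spacing (35, 28, 28, 28, 35, 28).
The pattern: 3rd Wednesday of the month.
3rd Wednesday of July 1998: Jul 15 1998.
August 1998 — 3rd Wednesday is Aug 19 1998.
3rd Wednesday of September 1998: Sep 16 1998.

Sep 16 1998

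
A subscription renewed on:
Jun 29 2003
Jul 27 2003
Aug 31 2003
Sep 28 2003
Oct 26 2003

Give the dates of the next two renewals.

Every date is a Sunday; gaps 28, 35, 28, 28 days.
Each is the last Sunday of its month (at least one falls on the 29th or later, ruling out '4th Sunday').
Last Sunday of November 2003: Nov 30 2003.
December 2003 ends with Sunday Dec 28 2003.

Nov 30 2003, Dec 28 2003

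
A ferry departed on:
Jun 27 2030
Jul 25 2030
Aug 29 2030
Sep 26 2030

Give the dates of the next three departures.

These are Thursdays with 28, 35, 28-day gaps.
Each is the final Thursday of its month — Aug 29 2030 is past the 28th, so '4th Thursday' doesn't fit.
Last Thursday of October 2030: Oct 31 2030.
November 2030 ends with Thursday Nov 28 2030.
Last Thursday of December 2030: Dec 26 2030.

Oct 31 2030, Nov 28 2030, Dec 26 2030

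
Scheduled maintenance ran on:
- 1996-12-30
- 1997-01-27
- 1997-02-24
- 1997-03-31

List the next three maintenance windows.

These are Mondays with 28, 28, 35-day gaps.
Each is the final Monday of its month — 1996-12-30 is past the 28th, so '4th Monday' doesn't fit.
Last Monday of April 1997: 1997-04-28.
May 1997 ends with Monday 1997-05-26.
June 1997 ends with Monday 1997-06-30.

1997-04-28, 1997-05-26, 1997-06-30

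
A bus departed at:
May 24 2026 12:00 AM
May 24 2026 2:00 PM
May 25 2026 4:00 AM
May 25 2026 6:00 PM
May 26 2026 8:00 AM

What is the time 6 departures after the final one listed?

May 29 2026 8:00 PM

Gaps: 14, 14, 14, 14 hours — each event is 14 hours after the previous one.
May 26 2026 8:00 AM + 14 h = May 26 2026 10:00 PM.
May 26 2026 10:00 PM + 14 h = May 27 2026 12:00 PM.
May 27 2026 12:00 PM + 14 h = May 28 2026 2:00 AM.
May 28 2026 2:00 AM + 14 h = May 28 2026 4:00 PM.
May 28 2026 4:00 PM + 14 h = May 29 2026 6:00 AM.
May 29 2026 6:00 AM + 14 h = May 29 2026 8:00 PM.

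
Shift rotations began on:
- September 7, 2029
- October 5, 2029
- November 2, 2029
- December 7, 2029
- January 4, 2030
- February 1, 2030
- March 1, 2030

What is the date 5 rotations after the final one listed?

August 2, 2030

These are Fridays at 28- or 35-day spacing (28, 28, 35, 28, 28, 28).
The pattern: 1st Friday of the month.
1st Friday of April 2030: April 5, 2030.
1st Friday of May 2030: May 3, 2030.
June 2030 — 1st Friday is June 7, 2030.
1st Friday of July 2030: July 5, 2030.
August 2030 — 1st Friday is August 2, 2030.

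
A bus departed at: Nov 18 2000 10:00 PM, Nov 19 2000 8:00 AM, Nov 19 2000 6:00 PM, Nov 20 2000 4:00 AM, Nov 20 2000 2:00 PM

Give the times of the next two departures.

Spacing: 10, 10, 10, 10 h — constant 10 h.
Nov 20 2000 2:00 PM + 10 h = Nov 21 2000 12:00 AM.
Nov 21 2000 12:00 AM + 10 h = Nov 21 2000 10:00 AM.

Nov 21 2000 12:00 AM, Nov 21 2000 10:00 AM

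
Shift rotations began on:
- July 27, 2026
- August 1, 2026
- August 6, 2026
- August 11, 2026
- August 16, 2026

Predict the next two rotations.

Every event comes 5 days after the last (5, 5, 5, 5).
August 16, 2026 + 5 days = August 21, 2026.
August 21, 2026 + 5 days = August 26, 2026.

August 21, 2026; August 26, 2026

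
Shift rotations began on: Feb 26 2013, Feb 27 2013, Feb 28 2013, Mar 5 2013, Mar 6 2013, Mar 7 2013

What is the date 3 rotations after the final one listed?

Every event lands on a Tuesday or Wednesday or Thursday (gaps cycle 1, 1, 5, 1, 1).
So the schedule is: every Tuesday, Wednesday and Thursday.
The following Tuesday is Mar 12 2013.
Next Wednesday: Mar 13 2013.
The following Thursday is Mar 14 2013.

Mar 14 2013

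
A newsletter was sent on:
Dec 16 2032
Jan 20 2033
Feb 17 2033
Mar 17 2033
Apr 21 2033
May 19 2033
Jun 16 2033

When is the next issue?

These are Thursdays at 28- or 35-day spacing (35, 28, 28, 35, 28, 28).
The pattern: 3rd Thursday of the month.
July 2033 — 3rd Thursday is Jul 21 2033.

Jul 21 2033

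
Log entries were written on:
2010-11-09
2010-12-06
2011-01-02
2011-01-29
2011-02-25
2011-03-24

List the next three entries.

2011-04-20, 2011-05-17, 2011-06-13

Gaps between consecutive events: 27, 27, 27, 27, 27 days — a constant 27-day interval.
2011-03-24 + 27 days = 2011-04-20.
2011-04-20 + 27 days = 2011-05-17.
2011-05-17 + 27 days = 2011-06-13.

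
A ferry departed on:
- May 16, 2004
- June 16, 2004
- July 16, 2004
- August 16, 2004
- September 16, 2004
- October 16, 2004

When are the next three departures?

November 16, 2004; December 16, 2004; January 16, 2005

The day-of-month is always 16 (31, 30, 31, 31, 30 days between events).
So this recurs on the 16th of each month.
November 2004: November 16, 2004.
December 2004: December 16, 2004.
January 2005: January 16, 2005.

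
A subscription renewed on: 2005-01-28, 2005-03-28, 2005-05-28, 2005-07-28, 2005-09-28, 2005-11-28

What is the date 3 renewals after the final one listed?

2006-05-28

Gaps: 59, 61, 61, 62, 61 days — not constant. Every event is on the 28th of the month.
Pattern: the 28th of every 2 months.
Next: January 2006 → 2006-01-28.
March 2006: 2006-03-28.
Next: May 2006 → 2006-05-28.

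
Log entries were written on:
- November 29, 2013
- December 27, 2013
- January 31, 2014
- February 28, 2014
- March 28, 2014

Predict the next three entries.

All Fridays; the gaps (28, 35, 28, 28) vary with month length.
This is the last Friday of each month.
Last Friday of April 2014: April 25, 2014.
May 2014 ends with Friday May 30, 2014.
Last Friday of June 2014: June 27, 2014.

April 25, 2014; May 30, 2014; June 27, 2014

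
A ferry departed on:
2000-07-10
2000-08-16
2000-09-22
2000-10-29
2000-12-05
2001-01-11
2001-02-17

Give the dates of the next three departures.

Gaps between consecutive events: 37, 37, 37, 37, 37, 37 days — a constant 37-day interval.
2001-02-17 + 37 days = 2001-03-26.
2001-03-26 + 37 days = 2001-05-02.
2001-05-02 + 37 days = 2001-06-08.

2001-03-26, 2001-05-02, 2001-06-08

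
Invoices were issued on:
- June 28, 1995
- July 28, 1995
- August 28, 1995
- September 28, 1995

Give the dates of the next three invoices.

Gaps: 30, 31, 31 days — not constant. Every event is on the 28th of the month.
Pattern: the 28th of each month.
October 1995: October 28, 1995.
November 1995: November 28, 1995.
Next: December 1995 → December 28, 1995.

October 28, 1995; November 28, 1995; December 28, 1995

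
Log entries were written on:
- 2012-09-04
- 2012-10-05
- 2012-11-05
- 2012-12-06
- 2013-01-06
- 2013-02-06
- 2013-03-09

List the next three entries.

The spacing is 31, 31, 31, 31, 31, 31 days — always 31 days.
2013-03-09 + 31 days = 2013-04-09.
2013-04-09 + 31 days = 2013-05-10.
2013-05-10 + 31 days = 2013-06-10.

2013-04-09, 2013-05-10, 2013-06-10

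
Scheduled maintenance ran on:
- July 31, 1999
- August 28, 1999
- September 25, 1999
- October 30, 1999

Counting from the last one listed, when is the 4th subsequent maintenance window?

February 26, 2000

These are Saturdays with 28, 28, 35-day gaps.
Each is the final Saturday of its month — July 31, 1999 is past the 28th, so '4th Saturday' doesn't fit.
Last Saturday of November 1999: November 27, 1999.
December 1999 ends with Saturday December 25, 1999.
January 2000 ends with Saturday January 29, 2000.
February 2000 ends with Saturday February 26, 2000.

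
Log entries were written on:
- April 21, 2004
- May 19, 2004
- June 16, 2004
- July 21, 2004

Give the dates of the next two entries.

August 18, 2004; September 15, 2004

These are Wednesdays at 28- or 35-day spacing (28, 28, 35).
The pattern: 3rd Wednesday of the month.
August 2004 — 3rd Wednesday is August 18, 2004.
3rd Wednesday of September 2004: September 15, 2004.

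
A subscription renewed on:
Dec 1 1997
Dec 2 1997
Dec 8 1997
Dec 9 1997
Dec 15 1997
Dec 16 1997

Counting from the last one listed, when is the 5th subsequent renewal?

Jan 5 1998

Gaps: 1, 6, 1, 6, 1 days — not constant, but cyclic with period 2.
The events fall on every Monday and Tuesday.
The following Monday is Dec 22 1997.
The following Tuesday is Dec 23 1997.
The following Monday is Dec 29 1997.
The following Tuesday is Dec 30 1997.
Next Monday: Jan 5 1998.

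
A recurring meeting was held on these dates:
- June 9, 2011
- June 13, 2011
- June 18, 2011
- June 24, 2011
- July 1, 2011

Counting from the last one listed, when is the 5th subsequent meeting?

August 20, 2011

Gaps: 4, 5, 6, 7 days — each gap is 1 larger than the previous one.
Next gap: 8 days. July 1, 2011 + 8 days = July 9, 2011.
Next gap: 9 days. July 9, 2011 + 9 days = July 18, 2011.
Next gap: 10 days. July 18, 2011 + 10 days = July 28, 2011.
Next gap: 11 days. July 28, 2011 + 11 days = August 8, 2011.
Next gap: 12 days. August 8, 2011 + 12 days = August 20, 2011.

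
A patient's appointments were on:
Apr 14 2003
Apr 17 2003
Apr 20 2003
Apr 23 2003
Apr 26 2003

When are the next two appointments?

Apr 29 2003, May 2 2003

Gaps between consecutive events: 3, 3, 3, 3 days — a constant 3-day interval.
Apr 26 2003 + 3 days = Apr 29 2003.
Apr 29 2003 + 3 days = May 2 2003.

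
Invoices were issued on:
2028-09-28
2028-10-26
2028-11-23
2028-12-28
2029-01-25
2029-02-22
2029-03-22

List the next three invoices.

2029-04-26, 2029-05-24, 2029-06-28

Gaps: 28, 28, 35, 28, 28, 28 days — a mix of 28 and 35. Every date is a Thursday.
Each is the 4th Thursday of its month.
April 2029 — 4th Thursday is 2029-04-26.
May 2029 — 4th Thursday is 2029-05-24.
4th Thursday of June 2029: 2029-06-28.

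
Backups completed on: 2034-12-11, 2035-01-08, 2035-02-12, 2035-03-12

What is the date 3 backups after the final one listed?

2035-06-11

All dates are Mondays, 28, 35, 28 days apart.
Specifically, the 2nd Monday of each month.
2nd Monday of April 2035: 2035-04-09.
2nd Monday of May 2035: 2035-05-14.
2nd Monday of June 2035: 2035-06-11.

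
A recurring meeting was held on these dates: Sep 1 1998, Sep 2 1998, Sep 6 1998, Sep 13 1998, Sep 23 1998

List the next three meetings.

Oct 6 1998, Oct 22 1998, Nov 10 1998

Intervals are 1, 4, 7, 10 days — an arithmetic progression with common difference 3.
Next gap: 13 days. Sep 23 1998 + 13 days = Oct 6 1998.
Next gap: 16 days. Oct 6 1998 + 16 days = Oct 22 1998.
Next gap: 19 days. Oct 22 1998 + 19 days = Nov 10 1998.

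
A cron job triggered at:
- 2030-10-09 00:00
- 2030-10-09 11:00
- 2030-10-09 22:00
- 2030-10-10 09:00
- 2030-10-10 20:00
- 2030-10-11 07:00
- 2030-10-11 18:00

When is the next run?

2030-10-12 05:00

Spacing: 11, 11, 11, 11, 11, 11 h — constant 11 h.
2030-10-11 18:00 + 11 h = 2030-10-12 05:00.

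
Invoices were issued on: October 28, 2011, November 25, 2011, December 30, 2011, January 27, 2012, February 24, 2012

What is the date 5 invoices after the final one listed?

July 27, 2012

These are Fridays with 28, 35, 28, 28-day gaps.
Each is the final Friday of its month — December 30, 2011 is past the 28th, so '4th Friday' doesn't fit.
Last Friday of March 2012: March 30, 2012.
April 2012 ends with Friday April 27, 2012.
May 2012 ends with Friday May 25, 2012.
Last Friday of June 2012: June 29, 2012.
July 2012 ends with Friday July 27, 2012.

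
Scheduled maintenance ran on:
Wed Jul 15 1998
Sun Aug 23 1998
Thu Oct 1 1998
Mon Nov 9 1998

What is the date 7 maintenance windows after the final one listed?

Mon Aug 9 1999

Every event comes 39 days after the last (39, 39, 39).
Mon Nov 9 1998 + 39 days = Fri Dec 18 1998.
Fri Dec 18 1998 + 39 days = Tue Jan 26 1999.
Tue Jan 26 1999 + 39 days = Sat Mar 6 1999.
Sat Mar 6 1999 + 39 days = Wed Apr 14 1999.
Wed Apr 14 1999 + 39 days = Sun May 23 1999.
Sun May 23 1999 + 39 days = Thu Jul 1 1999.
Thu Jul 1 1999 + 39 days = Mon Aug 9 1999.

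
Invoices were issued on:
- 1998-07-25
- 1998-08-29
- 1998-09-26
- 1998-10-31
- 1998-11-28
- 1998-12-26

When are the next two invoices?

All Saturdays; the gaps (35, 28, 35, 28, 28) vary with month length.
This is the last Saturday of each month.
Last Saturday of January 1999: 1999-01-30.
Last Saturday of February 1999: 1999-02-27.

1999-01-30, 1999-02-27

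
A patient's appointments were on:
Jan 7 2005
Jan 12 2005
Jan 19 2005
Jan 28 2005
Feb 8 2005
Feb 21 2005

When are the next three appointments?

Mar 8 2005, Mar 25 2005, Apr 13 2005

Gaps: 5, 7, 9, 11, 13 days — each gap is 2 larger than the previous one.
Next gap: 15 days. Feb 21 2005 + 15 days = Mar 8 2005.
Next gap: 17 days. Mar 8 2005 + 17 days = Mar 25 2005.
Next gap: 19 days. Mar 25 2005 + 19 days = Apr 13 2005.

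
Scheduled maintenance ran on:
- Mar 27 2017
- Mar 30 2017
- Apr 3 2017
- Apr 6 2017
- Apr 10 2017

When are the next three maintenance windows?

Apr 13 2017, Apr 17 2017, Apr 20 2017

Gaps: 3, 4, 3, 4 days — not constant, but cyclic with period 2.
The events fall on every Monday and Thursday.
The following Thursday is Apr 13 2017.
Next Monday: Apr 17 2017.
Next Thursday: Apr 20 2017.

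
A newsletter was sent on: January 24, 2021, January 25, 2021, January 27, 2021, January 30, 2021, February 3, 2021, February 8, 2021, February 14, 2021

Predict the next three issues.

Gaps: 1, 2, 3, 4, 5, 6 days — each gap is 1 larger than the previous one.
Next gap: 7 days. February 14, 2021 + 7 days = February 21, 2021.
Next gap: 8 days. February 21, 2021 + 8 days = March 1, 2021.
Next gap: 9 days. March 1, 2021 + 9 days = March 10, 2021.

February 21, 2021; March 1, 2021; March 10, 2021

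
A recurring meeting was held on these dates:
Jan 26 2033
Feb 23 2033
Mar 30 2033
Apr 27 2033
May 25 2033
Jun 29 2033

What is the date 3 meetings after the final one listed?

All Wednesdays; the gaps (28, 35, 28, 28, 35) vary with month length.
This is the last Wednesday of each month.
Last Wednesday of July 2033: Jul 27 2033.
August 2033 ends with Wednesday Aug 31 2033.
September 2033 ends with Wednesday Sep 28 2033.

Sep 28 2033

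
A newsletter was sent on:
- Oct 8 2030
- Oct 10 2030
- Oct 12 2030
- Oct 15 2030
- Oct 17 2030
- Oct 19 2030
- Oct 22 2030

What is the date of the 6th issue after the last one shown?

Nov 5 2030

Gaps: 2, 2, 3, 2, 2, 3 days — not constant, but cyclic with period 3.
The events fall on every Tuesday, Thursday and Saturday.
Next Thursday: Oct 24 2030.
Next Saturday: Oct 26 2030.
Next Tuesday: Oct 29 2030.
Next Thursday: Oct 31 2030.
The following Saturday is Nov 2 2030.
Next Tuesday: Nov 5 2030.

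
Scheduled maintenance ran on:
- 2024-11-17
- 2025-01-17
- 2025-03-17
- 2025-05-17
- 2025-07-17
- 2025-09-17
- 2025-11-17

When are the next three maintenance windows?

2026-01-17, 2026-03-17, 2026-05-17

The day-of-month is always 17 (61, 59, 61, 61, 62, 61 days between events).
So this recurs on the 17th of every 2 months.
Next: January 2026 → 2026-01-17.
March 2026: 2026-03-17.
Next: May 2026 → 2026-05-17.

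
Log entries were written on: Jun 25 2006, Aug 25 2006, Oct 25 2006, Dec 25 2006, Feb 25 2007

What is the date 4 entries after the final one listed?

The day-of-month is always 25 (61, 61, 61, 62 days between events).
So this recurs on the 25th of every 2 months.
Next: April 2007 → Apr 25 2007.
June 2007: Jun 25 2007.
August 2007: Aug 25 2007.
Next: October 2007 → Oct 25 2007.

Oct 25 2007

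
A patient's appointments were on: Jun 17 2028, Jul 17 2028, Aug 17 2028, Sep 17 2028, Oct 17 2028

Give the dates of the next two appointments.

Nov 17 2028, Dec 17 2028

The day-of-month is always 17 (30, 31, 31, 30 days between events).
So this recurs on the 17th of each month.
Next: November 2028 → Nov 17 2028.
Next: December 2028 → Dec 17 2028.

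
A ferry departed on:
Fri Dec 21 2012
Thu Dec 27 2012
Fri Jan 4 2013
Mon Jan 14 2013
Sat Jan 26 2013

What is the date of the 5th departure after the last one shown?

Fri Apr 26 2013

Intervals are 6, 8, 10, 12 days — an arithmetic progression with common difference 2.
Next gap: 14 days. Sat Jan 26 2013 + 14 days = Sat Feb 9 2013.
Next gap: 16 days. Sat Feb 9 2013 + 16 days = Mon Feb 25 2013.
Next gap: 18 days. Mon Feb 25 2013 + 18 days = Fri Mar 15 2013.
Next gap: 20 days. Fri Mar 15 2013 + 20 days = Thu Apr 4 2013.
Next gap: 22 days. Thu Apr 4 2013 + 22 days = Fri Apr 26 2013.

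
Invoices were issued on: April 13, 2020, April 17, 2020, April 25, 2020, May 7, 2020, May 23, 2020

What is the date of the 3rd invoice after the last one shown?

Gaps: 4, 8, 12, 16 days — each gap is 4 larger than the previous one.
Next gap: 20 days. May 23, 2020 + 20 days = June 12, 2020.
Next gap: 24 days. June 12, 2020 + 24 days = July 6, 2020.
Next gap: 28 days. July 6, 2020 + 28 days = August 3, 2020.

August 3, 2020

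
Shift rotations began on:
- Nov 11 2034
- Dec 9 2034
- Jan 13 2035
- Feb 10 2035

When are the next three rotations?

These are Saturdays at 28- or 35-day spacing (28, 35, 28).
The pattern: 2nd Saturday of the month.
March 2035 — 2nd Saturday is Mar 10 2035.
2nd Saturday of April 2035: Apr 14 2035.
2nd Saturday of May 2035: May 12 2035.

Mar 10 2035, Apr 14 2035, May 12 2035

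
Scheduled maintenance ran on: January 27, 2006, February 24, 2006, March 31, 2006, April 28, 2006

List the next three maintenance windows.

All Fridays; the gaps (28, 35, 28) vary with month length.
This is the last Friday of each month.
May 2006 ends with Friday May 26, 2006.
June 2006 ends with Friday June 30, 2006.
July 2006 ends with Friday July 28, 2006.

May 26, 2006; June 30, 2006; July 28, 2006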